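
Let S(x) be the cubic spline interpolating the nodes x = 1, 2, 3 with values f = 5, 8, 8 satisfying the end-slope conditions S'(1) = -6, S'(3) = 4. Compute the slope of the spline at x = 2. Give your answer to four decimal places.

2.7500

Write M_i for S''(x_i). With h_i = 1, 1 and divided differences Δ_i = 3, 0, the continuity of S' gives the tridiagonal system
  1·M_0 + 4·M_1 + 1·M_2 = 6(Δ_1 - Δ_0) = -18
Clamped end conditions give two more equations: 2h_0·M_0 + h_0·M_1 = 6(Δ_0 - S'(1)) = 54 and h_1·M_1 + 2h_1·M_2 = 6(S'(3) - Δ_1) = 24.
Hence M_0 = 73/2, M_1 = -19, M_2 = 43/2.
On [2, 3], S'(x) = b_1 + 2c_1·(x - 2) + 3d_1·(x - 2)² with b_1 = Δ_1 - h_1(2M_1 + M_2)/6 = 11/4, c_1 = M_1/2 = -19/2, d_1 = (M_2 - M_1)/(6h_1) = 27/4. So S'(2) = 11/4.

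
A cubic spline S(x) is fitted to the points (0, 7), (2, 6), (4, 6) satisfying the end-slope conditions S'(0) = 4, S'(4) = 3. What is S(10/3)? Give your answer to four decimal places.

4.7963

Write M_i for S''(x_i). With h_i = 2, 2 and divided differences Δ_i = -1/2, 0, the continuity of S' gives the tridiagonal system
  2·M_0 + 8·M_1 + 2·M_2 = 6(Δ_1 - Δ_0) = 3
Clamped end conditions give two more equations: 2h_0·M_0 + h_0·M_1 = 6(Δ_0 - S'(0)) = -27 and h_1·M_1 + 2h_1·M_2 = 6(S'(4) - Δ_1) = 18.
Solving: M_0 = -59/8, M_1 = 5/4, M_2 = 31/8.
On [2, 4], S(x) = 6 - 17/8·(x - 2) + 5/8·(x - 2)² + 7/32·(x - 2)³.
With (x - 2) = 4/3: S(10/3) = 259/54.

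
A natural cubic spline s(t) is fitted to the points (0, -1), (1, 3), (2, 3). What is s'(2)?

-1

Put M_i = s'' at the i-th knot. Here h = (1, 1) and Δ = (4, 0), so the interior equations h_(i-1)·M_(i-1) + 2(h_(i-1)+h_i)·M_i + h_i·M_(i+1) = 6(Δ_i − Δ_(i-1)) read
  1·M_0 + 4·M_1 + 1·M_2 = 6(Δ_1 - Δ_0) = -24
Natural end conditions: M_0 = M_2 = 0.
Solving: M_0 = 0, M_1 = -6, M_2 = 0.
On [1, 2], s'(t) = b_1 + 2c_1·(t - 1) + 3d_1·(t - 1)² with b_1 = Δ_1 - h_1(2M_1 + M_2)/6 = 2, c_1 = M_1/2 = -3, d_1 = (M_2 - M_1)/(6h_1) = 1. So s'(2) = -1.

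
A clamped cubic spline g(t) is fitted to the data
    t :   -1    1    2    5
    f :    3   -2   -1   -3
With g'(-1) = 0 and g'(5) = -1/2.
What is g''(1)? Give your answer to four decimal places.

With σ_i denoting the second derivative at x_i, h_i = 2, 1, 3, and Δ_i = (y_(i+1) − y_i)/h_i = -5/2, 1, -2/3:
  2·σ_0 + 6·σ_1 + 1·σ_2 = 6(Δ_1 - Δ_0) = 21
  1·σ_1 + 8·σ_2 + 3·σ_3 = 6(Δ_2 - Δ_1) = -10
Clamped end conditions give two more equations: 2h_0·σ_0 + h_0·σ_1 = 6(Δ_0 - g'(-1)) = -15 and h_2·σ_2 + 2h_2·σ_3 = 6(g'(5) - Δ_2) = 1.
Solving the tridiagonal system: σ_0 = -48/7, σ_1 = 87/14, σ_2 = -18/7, σ_3 = 61/42.

6.2143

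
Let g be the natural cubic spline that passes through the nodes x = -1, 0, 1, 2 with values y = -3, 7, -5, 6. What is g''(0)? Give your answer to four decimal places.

Let M_i = g''(x_i). Step sizes h_i = 1, 1, 1; slopes of the chords Δ_i = (y_(i+1) - y_i)/h_i = 10, -12, 11.
  1·M_0 + 4·M_1 + 1·M_2 = 6(Δ_1 - Δ_0) = -132
  1·M_1 + 4·M_2 + 1·M_3 = 6(Δ_2 - Δ_1) = 138
Natural end conditions: M_0 = M_3 = 0.
Solving: M_0 = 0, M_1 = -222/5, M_2 = 228/5, M_3 = 0.

-44.4000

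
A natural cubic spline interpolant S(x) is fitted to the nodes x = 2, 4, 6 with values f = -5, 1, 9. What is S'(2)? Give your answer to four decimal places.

2.7500

Put σ_i = S'' at the i-th knot. Here h = (2, 2) and Δ = (3, 4), so the interior equations h_(i-1)·σ_(i-1) + 2(h_(i-1)+h_i)·σ_i + h_i·σ_(i+1) = 6(Δ_i − Δ_(i-1)) read
  2·σ_0 + 8·σ_1 + 2·σ_2 = 6(Δ_1 - Δ_0) = 6
Natural end conditions: σ_0 = σ_2 = 0.
Forward elimination and back-substitution give σ_0 = 0, σ_1 = 3/4, σ_2 = 0.
On [2, 4], S'(x) = b_0 + 2c_0·(x - 2) + 3d_0·(x - 2)² with b_0 = Δ_0 - h_0(2σ_0 + σ_1)/6 = 11/4, c_0 = σ_0/2 = 0, d_0 = (σ_1 - σ_0)/(6h_0) = 1/16. So S'(2) = 11/4.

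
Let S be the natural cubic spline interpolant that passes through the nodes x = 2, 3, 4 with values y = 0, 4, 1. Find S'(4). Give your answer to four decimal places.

Let σ_i = S''(x_i). Step sizes h_i = 1, 1; slopes of the chords Δ_i = (y_(i+1) - y_i)/h_i = 4, -3.
  1·σ_0 + 4·σ_1 + 1·σ_2 = 6(Δ_1 - Δ_0) = -42
Natural end conditions: σ_0 = σ_2 = 0.
Solving: σ_0 = 0, σ_1 = -21/2, σ_2 = 0.
On [3, 4], S'(x) = b_1 + 2c_1·(x - 3) + 3d_1·(x - 3)² with b_1 = Δ_1 - h_1(2σ_1 + σ_2)/6 = 1/2, c_1 = σ_1/2 = -21/4, d_1 = (σ_2 - σ_1)/(6h_1) = 7/4. So S'(4) = -19/4.

-4.7500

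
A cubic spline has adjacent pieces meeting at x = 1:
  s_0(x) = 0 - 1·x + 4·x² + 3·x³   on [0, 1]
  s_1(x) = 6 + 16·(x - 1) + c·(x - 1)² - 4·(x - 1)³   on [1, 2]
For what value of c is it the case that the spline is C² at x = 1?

13

s_0''(x) = 8 + 18·x, so s_0''(1) = 26. On the right, s_1''(1) = 2c, so c = 13.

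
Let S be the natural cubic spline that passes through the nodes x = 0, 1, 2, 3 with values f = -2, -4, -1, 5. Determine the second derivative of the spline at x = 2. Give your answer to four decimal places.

2.8000

With σ_i denoting the second derivative at x_i, h_i = 1, 1, 1, and Δ_i = (y_(i+1) − y_i)/h_i = -2, 3, 6:
  1·σ_0 + 4·σ_1 + 1·σ_2 = 6(Δ_1 - Δ_0) = 30
  1·σ_1 + 4·σ_2 + 1·σ_3 = 6(Δ_2 - Δ_1) = 18
Natural end conditions: σ_0 = σ_3 = 0.
Solving the tridiagonal system: σ_0 = 0, σ_1 = 34/5, σ_2 = 14/5, σ_3 = 0.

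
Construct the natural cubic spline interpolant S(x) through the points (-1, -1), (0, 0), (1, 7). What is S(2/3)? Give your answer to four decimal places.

With M_i denoting the second derivative at x_i, h_i = 1, 1, and Δ_i = (y_(i+1) − y_i)/h_i = 1, 7:
  1·M_0 + 4·M_1 + 1·M_2 = 6(Δ_1 - Δ_0) = 36
Natural end conditions: M_0 = M_2 = 0.
Solving: M_0 = 0, M_1 = 9, M_2 = 0.
On [0, 1], S(x) = 0 + 4·x + 9/2·x² - 3/2·x³.
With x = 2/3: S(2/3) = 38/9.

4.2222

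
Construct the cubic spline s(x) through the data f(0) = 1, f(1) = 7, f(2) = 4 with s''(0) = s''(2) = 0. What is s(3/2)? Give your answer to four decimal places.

With σ_i denoting the second derivative at x_i, h_i = 1, 1, and Δ_i = (y_(i+1) − y_i)/h_i = 6, -3:
  1·σ_0 + 4·σ_1 + 1·σ_2 = 6(Δ_1 - Δ_0) = -54
Natural end conditions: σ_0 = σ_2 = 0.
Forward elimination and back-substitution give σ_0 = 0, σ_1 = -27/2, σ_2 = 0.
On [1, 2], s(x) = 7 + 3/2·(x - 1) - 27/4·(x - 1)² + 9/4·(x - 1)³.
With (x - 1) = 1/2: s(3/2) = 203/32.

6.3438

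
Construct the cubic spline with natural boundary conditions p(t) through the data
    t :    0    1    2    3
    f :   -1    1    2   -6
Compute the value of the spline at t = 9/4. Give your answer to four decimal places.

0.7656

Let M_i = p''(x_i). Step sizes h_i = 1, 1, 1; slopes of the chords Δ_i = (y_(i+1) - y_i)/h_i = 2, 1, -8.
  1·M_0 + 4·M_1 + 1·M_2 = 6(Δ_1 - Δ_0) = -6
  1·M_1 + 4·M_2 + 1·M_3 = 6(Δ_2 - Δ_1) = -54
Natural end conditions: M_0 = M_3 = 0.
Forward elimination and back-substitution give M_0 = 0, M_1 = 2, M_2 = -14, M_3 = 0.
On [2, 3], p(t) = 2 - 10/3·(t - 2) - 7·(t - 2)² + 7/3·(t - 2)³.
With (t - 2) = 1/4: p(9/4) = 49/64.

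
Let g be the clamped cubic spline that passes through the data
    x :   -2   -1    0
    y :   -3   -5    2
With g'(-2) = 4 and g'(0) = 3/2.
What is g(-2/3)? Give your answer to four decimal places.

-2.9444

Write M_i for g''(x_i). With h_i = 1, 1 and divided differences Δ_i = -2, 7, the continuity of g' gives the tridiagonal system
  1·M_0 + 4·M_1 + 1·M_2 = 6(Δ_1 - Δ_0) = 54
Clamped end conditions give two more equations: 2h_0·M_0 + h_0·M_1 = 6(Δ_0 - g'(-2)) = -36 and h_1·M_1 + 2h_1·M_2 = 6(g'(0) - Δ_1) = -33.
Hence M_0 = -131/4, M_1 = 59/2, M_2 = -125/4.
On [-1, 0], g(x) = -5 + 19/8·(x + 1) + 59/4·(x + 1)² - 81/8·(x + 1)³.
With (x + 1) = 1/3: g(-2/3) = -53/18.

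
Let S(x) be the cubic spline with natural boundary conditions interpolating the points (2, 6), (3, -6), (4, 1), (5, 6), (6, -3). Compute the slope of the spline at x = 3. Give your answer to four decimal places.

-2.0357

Let M_i = S''(x_i). Step sizes h_i = 1, 1, 1, 1; slopes of the chords Δ_i = (y_(i+1) - y_i)/h_i = -12, 7, 5, -9.
  1·M_0 + 4·M_1 + 1·M_2 = 6(Δ_1 - Δ_0) = 114
  1·M_1 + 4·M_2 + 1·M_3 = 6(Δ_2 - Δ_1) = -12
  1·M_2 + 4·M_3 + 1·M_4 = 6(Δ_3 - Δ_2) = -84
Natural end conditions: M_0 = M_4 = 0.
Forward elimination and back-substitution give M_0 = 0, M_1 = 837/28, M_2 = -39/7, M_3 = -549/28, M_4 = 0.
On [3, 4], S'(x) = b_1 + 2c_1·(x - 3) + 3d_1·(x - 3)² with b_1 = Δ_1 - h_1(2M_1 + M_2)/6 = -57/28, c_1 = M_1/2 = 837/56, d_1 = (M_2 - M_1)/(6h_1) = -331/56. So S'(3) = -57/28.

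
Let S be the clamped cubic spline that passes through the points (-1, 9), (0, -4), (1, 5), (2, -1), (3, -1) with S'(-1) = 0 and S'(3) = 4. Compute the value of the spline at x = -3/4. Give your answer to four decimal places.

Let σ_i = S''(x_i). Step sizes h_i = 1, 1, 1, 1; slopes of the chords Δ_i = (y_(i+1) - y_i)/h_i = -13, 9, -6, 0.
  1·σ_0 + 4·σ_1 + 1·σ_2 = 6(Δ_1 - Δ_0) = 132
  1·σ_1 + 4·σ_2 + 1·σ_3 = 6(Δ_2 - Δ_1) = -90
  1·σ_2 + 4·σ_3 + 1·σ_4 = 6(Δ_3 - Δ_2) = 36
Clamped end conditions give two more equations: 2h_0·σ_0 + h_0·σ_1 = 6(Δ_0 - S'(-1)) = -78 and h_3·σ_3 + 2h_3·σ_4 = 6(S'(3) - Δ_3) = 24.
Forward elimination and back-substitution give σ_0 = -139/2, σ_1 = 61, σ_2 = -85/2, σ_3 = 19, σ_4 = 5/2.
On [-1, 0], S(x) = 9 + 0·(x + 1) - 139/4·(x + 1)² + 87/4·(x + 1)³.
With (x + 1) = 1/4: S(-3/4) = 1835/256.

7.1680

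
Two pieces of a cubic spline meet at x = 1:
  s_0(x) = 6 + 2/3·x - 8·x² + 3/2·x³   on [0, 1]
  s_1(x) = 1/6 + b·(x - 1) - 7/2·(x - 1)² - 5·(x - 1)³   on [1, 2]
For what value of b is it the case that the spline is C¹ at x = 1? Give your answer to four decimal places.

-10.8333

s_0'(x) = 2/3 - 16·x + 9/2·x², so s_0'(1) = -65/6. On the right, s_1'(1) = b, so b = -65/6.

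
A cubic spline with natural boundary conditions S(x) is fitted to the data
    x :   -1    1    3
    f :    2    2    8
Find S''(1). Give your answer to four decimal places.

2.2500

Let σ_i = S''(x_i). Step sizes h_i = 2, 2; slopes of the chords Δ_i = (y_(i+1) - y_i)/h_i = 0, 3.
  2·σ_0 + 8·σ_1 + 2·σ_2 = 6(Δ_1 - Δ_0) = 18
Natural end conditions: σ_0 = σ_2 = 0.
Solving: σ_0 = 0, σ_1 = 9/4, σ_2 = 0.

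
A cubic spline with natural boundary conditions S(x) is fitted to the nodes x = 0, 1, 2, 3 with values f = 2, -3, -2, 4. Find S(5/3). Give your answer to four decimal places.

-3.0543

Let M_i = S''(x_i). Step sizes h_i = 1, 1, 1; slopes of the chords Δ_i = (y_(i+1) - y_i)/h_i = -5, 1, 6.
  1·M_0 + 4·M_1 + 1·M_2 = 6(Δ_1 - Δ_0) = 36
  1·M_1 + 4·M_2 + 1·M_3 = 6(Δ_2 - Δ_1) = 30
Natural end conditions: M_0 = M_3 = 0.
Hence M_0 = 0, M_1 = 38/5, M_2 = 28/5, M_3 = 0.
On [1, 2], S(x) = -3 - 37/15·(x - 1) + 19/5·(x - 1)² - 1/3·(x - 1)³.
With (x - 1) = 2/3: S(5/3) = -1237/405.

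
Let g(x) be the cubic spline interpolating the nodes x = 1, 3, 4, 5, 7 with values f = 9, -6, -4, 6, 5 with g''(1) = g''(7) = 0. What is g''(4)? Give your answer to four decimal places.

13.3636

With σ_i denoting the second derivative at x_i, h_i = 2, 1, 1, 2, and Δ_i = (y_(i+1) − y_i)/h_i = -15/2, 2, 10, -1/2:
  2·σ_0 + 6·σ_1 + 1·σ_2 = 6(Δ_1 - Δ_0) = 57
  1·σ_1 + 4·σ_2 + 1·σ_3 = 6(Δ_2 - Δ_1) = 48
  1·σ_2 + 6·σ_3 + 2·σ_4 = 6(Δ_3 - Δ_2) = -63
Natural end conditions: σ_0 = σ_4 = 0.
Solving the tridiagonal system: σ_0 = 0, σ_1 = 80/11, σ_2 = 147/11, σ_3 = -140/11, σ_4 = 0.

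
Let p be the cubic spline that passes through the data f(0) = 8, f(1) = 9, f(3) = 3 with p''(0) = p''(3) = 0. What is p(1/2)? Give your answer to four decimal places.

8.7500

Put σ_i = p'' at the i-th knot. Here h = (1, 2) and Δ = (1, -3), so the interior equations h_(i-1)·σ_(i-1) + 2(h_(i-1)+h_i)·σ_i + h_i·σ_(i+1) = 6(Δ_i − Δ_(i-1)) read
  1·σ_0 + 6·σ_1 + 2·σ_2 = 6(Δ_1 - Δ_0) = -24
Natural end conditions: σ_0 = σ_2 = 0.
Hence σ_0 = 0, σ_1 = -4, σ_2 = 0.
On [0, 1], p(t) = 8 + 5/3·t + 0·t² - 2/3·t³.
With t = 1/2: p(1/2) = 35/4.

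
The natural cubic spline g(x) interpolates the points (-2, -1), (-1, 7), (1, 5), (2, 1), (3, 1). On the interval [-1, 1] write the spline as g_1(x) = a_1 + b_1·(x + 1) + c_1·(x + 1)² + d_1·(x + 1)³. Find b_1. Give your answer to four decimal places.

5.1311

Let σ_i = g''(x_i). Step sizes h_i = 1, 2, 1, 1; slopes of the chords Δ_i = (y_(i+1) - y_i)/h_i = 8, -1, -4, 0.
  1·σ_0 + 6·σ_1 + 2·σ_2 = 6(Δ_1 - Δ_0) = -54
  2·σ_1 + 6·σ_2 + 1·σ_3 = 6(Δ_2 - Δ_1) = -18
  1·σ_2 + 4·σ_3 + 1·σ_4 = 6(Δ_3 - Δ_2) = 24
Natural end conditions: σ_0 = σ_4 = 0.
Forward elimination and back-substitution give σ_0 = 0, σ_1 = -525/61, σ_2 = -72/61, σ_3 = 384/61, σ_4 = 0.
On [-1, 1], with g_1(x) = a_1 + b_1·(x + 1) + c_1·(x + 1)² + d_1·(x + 1)³: c_1 = σ_1/2 = -525/122, d_1 = (σ_2 - σ_1)/(6h_1) = 151/244, b_1 = Δ_1 - h_1(2σ_1 + σ_2)/6 = 313/61.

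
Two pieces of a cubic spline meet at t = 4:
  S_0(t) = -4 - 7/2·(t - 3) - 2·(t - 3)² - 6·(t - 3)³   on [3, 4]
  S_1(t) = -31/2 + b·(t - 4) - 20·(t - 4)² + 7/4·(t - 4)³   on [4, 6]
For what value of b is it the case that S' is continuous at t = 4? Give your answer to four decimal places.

-25.5000

S_0'(t) = -7/2 - 4·(t - 3) - 18·(t - 3)², so S_0'(4) = -51/2. On the right, S_1'(4) = b, so b = -51/2.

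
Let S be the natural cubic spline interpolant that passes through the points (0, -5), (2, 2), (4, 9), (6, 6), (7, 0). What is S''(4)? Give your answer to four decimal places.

-3.0732

With M_i denoting the second derivative at x_i, h_i = 2, 2, 2, 1, and Δ_i = (y_(i+1) − y_i)/h_i = 7/2, 7/2, -3/2, -6:
  2·M_0 + 8·M_1 + 2·M_2 = 6(Δ_1 - Δ_0) = 0
  2·M_1 + 8·M_2 + 2·M_3 = 6(Δ_2 - Δ_1) = -30
  2·M_2 + 6·M_3 + 1·M_4 = 6(Δ_3 - Δ_2) = -27
Natural end conditions: M_0 = M_4 = 0.
Forward elimination and back-substitution give M_0 = 0, M_1 = 63/82, M_2 = -126/41, M_3 = -285/82, M_4 = 0.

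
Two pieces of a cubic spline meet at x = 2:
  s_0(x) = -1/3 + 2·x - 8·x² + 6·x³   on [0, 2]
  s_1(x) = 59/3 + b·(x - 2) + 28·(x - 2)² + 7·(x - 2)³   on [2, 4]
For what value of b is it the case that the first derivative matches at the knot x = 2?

42

s_0'(x) = 2 - 16·x + 18·x², so s_0'(2) = 42. On the right, s_1'(2) = b, so b = 42.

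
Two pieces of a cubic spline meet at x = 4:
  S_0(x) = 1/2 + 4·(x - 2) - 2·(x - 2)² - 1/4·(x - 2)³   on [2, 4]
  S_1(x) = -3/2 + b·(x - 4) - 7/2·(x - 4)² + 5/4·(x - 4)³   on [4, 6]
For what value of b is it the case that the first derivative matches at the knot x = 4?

S_0'(x) = 4 - 4·(x - 2) - 3/4·(x - 2)², so S_0'(4) = -7. On the right, S_1'(4) = b, so b = -7.

-7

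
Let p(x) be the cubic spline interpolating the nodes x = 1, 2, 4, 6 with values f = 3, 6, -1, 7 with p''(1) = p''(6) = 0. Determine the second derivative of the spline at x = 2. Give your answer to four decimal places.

-9.1364

Write M_i for p''(x_i). With h_i = 1, 2, 2 and divided differences Δ_i = 3, -7/2, 4, the continuity of p' gives the tridiagonal system
  1·M_0 + 6·M_1 + 2·M_2 = 6(Δ_1 - Δ_0) = -39
  2·M_1 + 8·M_2 + 2·M_3 = 6(Δ_2 - Δ_1) = 45
Natural end conditions: M_0 = M_3 = 0.
Solving: M_0 = 0, M_1 = -201/22, M_2 = 87/11, M_3 = 0.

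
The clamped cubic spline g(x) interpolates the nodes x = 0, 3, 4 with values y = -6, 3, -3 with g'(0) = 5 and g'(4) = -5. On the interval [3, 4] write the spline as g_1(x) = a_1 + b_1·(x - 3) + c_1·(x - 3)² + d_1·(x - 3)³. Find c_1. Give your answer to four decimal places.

-4.2500

With M_i denoting the second derivative at x_i, h_i = 3, 1, and Δ_i = (y_(i+1) − y_i)/h_i = 3, -6:
  3·M_0 + 8·M_1 + 1·M_2 = 6(Δ_1 - Δ_0) = -54
Clamped end conditions give two more equations: 2h_0·M_0 + h_0·M_1 = 6(Δ_0 - g'(0)) = -12 and h_1·M_1 + 2h_1·M_2 = 6(g'(4) - Δ_1) = 6.
Hence M_0 = 9/4, M_1 = -17/2, M_2 = 29/4.
On [3, 4], with g_1(x) = a_1 + b_1·(x - 3) + c_1·(x - 3)² + d_1·(x - 3)³: c_1 = M_1/2 = -17/4, d_1 = (M_2 - M_1)/(6h_1) = 21/8, b_1 = Δ_1 - h_1(2M_1 + M_2)/6 = -35/8.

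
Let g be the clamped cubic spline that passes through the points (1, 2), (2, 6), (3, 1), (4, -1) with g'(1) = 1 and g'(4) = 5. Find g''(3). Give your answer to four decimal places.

With M_i denoting the second derivative at x_i, h_i = 1, 1, 1, and Δ_i = (y_(i+1) − y_i)/h_i = 4, -5, -2:
  1·M_0 + 4·M_1 + 1·M_2 = 6(Δ_1 - Δ_0) = -54
  1·M_1 + 4·M_2 + 1·M_3 = 6(Δ_2 - Δ_1) = 18
Clamped end conditions give two more equations: 2h_0·M_0 + h_0·M_1 = 6(Δ_0 - g'(1)) = 18 and h_2·M_2 + 2h_2·M_3 = 6(g'(4) - Δ_2) = 42.
Solving the tridiagonal system: M_0 = 56/3, M_1 = -58/3, M_2 = 14/3, M_3 = 56/3.

4.6667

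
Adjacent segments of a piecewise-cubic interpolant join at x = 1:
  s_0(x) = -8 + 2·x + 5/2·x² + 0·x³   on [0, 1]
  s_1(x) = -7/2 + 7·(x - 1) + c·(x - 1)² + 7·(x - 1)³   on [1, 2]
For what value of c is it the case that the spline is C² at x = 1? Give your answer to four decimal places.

s_0''(x) = 5 + 0·x, so s_0''(1) = 5. On the right, s_1''(1) = 2c, so c = 5/2.

2.5000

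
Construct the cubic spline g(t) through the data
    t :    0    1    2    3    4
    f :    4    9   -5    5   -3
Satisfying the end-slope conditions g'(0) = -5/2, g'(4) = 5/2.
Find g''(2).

65

Write m_i for g''(x_i). With h_i = 1, 1, 1, 1 and divided differences Δ_i = 5, -14, 10, -8, the continuity of g' gives the tridiagonal system
  1·m_0 + 4·m_1 + 1·m_2 = 6(Δ_1 - Δ_0) = -114
  1·m_1 + 4·m_2 + 1·m_3 = 6(Δ_2 - Δ_1) = 144
  1·m_2 + 4·m_3 + 1·m_4 = 6(Δ_3 - Δ_2) = -108
Clamped end conditions give two more equations: 2h_0·m_0 + h_0·m_1 = 6(Δ_0 - g'(0)) = 45 and h_3·m_3 + 2h_3·m_4 = 6(g'(4) - Δ_3) = 63.
Hence m_0 = 359/7, m_1 = -403/7, m_2 = 65, m_3 = -409/7, m_4 = 425/7.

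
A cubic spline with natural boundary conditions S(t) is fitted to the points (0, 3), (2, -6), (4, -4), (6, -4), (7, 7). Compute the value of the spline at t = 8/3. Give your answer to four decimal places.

-5.6314

Let m_i = S''(x_i). Step sizes h_i = 2, 2, 2, 1; slopes of the chords Δ_i = (y_(i+1) - y_i)/h_i = -9/2, 1, 0, 11.
  2·m_0 + 8·m_1 + 2·m_2 = 6(Δ_1 - Δ_0) = 33
  2·m_1 + 8·m_2 + 2·m_3 = 6(Δ_2 - Δ_1) = -6
  2·m_2 + 6·m_3 + 1·m_4 = 6(Δ_3 - Δ_2) = 66
Natural end conditions: m_0 = m_4 = 0.
Forward elimination and back-substitution give m_0 = 0, m_1 = 447/82, m_2 = -435/82, m_3 = 1047/82, m_4 = 0.
On [2, 4], S(t) = -6 - 71/82·(t - 2) + 447/164·(t - 2)² - 147/164·(t - 2)³.
With (t - 2) = 2/3: S(8/3) = -2078/369.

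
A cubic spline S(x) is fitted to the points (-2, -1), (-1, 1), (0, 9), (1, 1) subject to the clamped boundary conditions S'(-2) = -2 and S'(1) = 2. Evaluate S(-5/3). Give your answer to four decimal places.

Put m_i = S'' at the i-th knot. Here h = (1, 1, 1) and Δ = (2, 8, -8), so the interior equations h_(i-1)·m_(i-1) + 2(h_(i-1)+h_i)·m_i + h_i·m_(i+1) = 6(Δ_i − Δ_(i-1)) read
  1·m_0 + 4·m_1 + 1·m_2 = 6(Δ_1 - Δ_0) = 36
  1·m_1 + 4·m_2 + 1·m_3 = 6(Δ_2 - Δ_1) = -96
Clamped end conditions give two more equations: 2h_0·m_0 + h_0·m_1 = 6(Δ_0 - S'(-2)) = 24 and h_2·m_2 + 2h_2·m_3 = 6(S'(1) - Δ_2) = 60.
Forward elimination and back-substitution give m_0 = 8/3, m_1 = 56/3, m_2 = -124/3, m_3 = 152/3.
On [-2, -1], S(x) = -1 - 2·(x + 2) + 4/3·(x + 2)² + 8/3·(x + 2)³.
With (x + 2) = 1/3: S(-5/3) = -115/81.

-1.4198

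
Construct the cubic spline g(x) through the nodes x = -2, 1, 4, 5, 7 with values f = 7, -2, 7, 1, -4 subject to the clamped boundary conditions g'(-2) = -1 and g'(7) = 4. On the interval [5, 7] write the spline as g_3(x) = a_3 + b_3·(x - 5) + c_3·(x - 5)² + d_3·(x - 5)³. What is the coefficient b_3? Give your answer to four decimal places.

-6.8549

With m_i denoting the second derivative at x_i, h_i = 3, 3, 1, 2, and Δ_i = (y_(i+1) − y_i)/h_i = -3, 3, -6, -5/2:
  3·m_0 + 12·m_1 + 3·m_2 = 6(Δ_1 - Δ_0) = 36
  3·m_1 + 8·m_2 + 1·m_3 = 6(Δ_2 - Δ_1) = -54
  1·m_2 + 6·m_3 + 2·m_4 = 6(Δ_3 - Δ_2) = 21
Clamped end conditions give two more equations: 2h_0·m_0 + h_0·m_1 = 6(Δ_0 - g'(-2)) = -12 and h_3·m_3 + 2h_3·m_4 = 6(g'(7) - Δ_3) = 39.
Forward elimination and back-substitution give m_0 = -869/162, m_1 = 545/81, m_2 = -1547/162, m_3 = 179/81, m_4 = 2801/324.
On [5, 7], with g_3(x) = a_3 + b_3·(x - 5) + c_3·(x - 5)² + d_3·(x - 5)³: c_3 = m_3/2 = 179/162, d_3 = (m_4 - m_3)/(6h_3) = 695/1296, b_3 = Δ_3 - h_3(2m_3 + m_4)/6 = -2221/324.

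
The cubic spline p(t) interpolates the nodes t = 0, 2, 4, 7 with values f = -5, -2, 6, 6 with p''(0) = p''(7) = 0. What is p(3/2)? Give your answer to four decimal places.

-3.3199

Put M_i = p'' at the i-th knot. Here h = (2, 2, 3) and Δ = (3/2, 4, 0), so the interior equations h_(i-1)·M_(i-1) + 2(h_(i-1)+h_i)·M_i + h_i·M_(i+1) = 6(Δ_i − Δ_(i-1)) read
  2·M_0 + 8·M_1 + 2·M_2 = 6(Δ_1 - Δ_0) = 15
  2·M_1 + 10·M_2 + 3·M_3 = 6(Δ_2 - Δ_1) = -24
Natural end conditions: M_0 = M_3 = 0.
Hence M_0 = 0, M_1 = 99/38, M_2 = -111/38, M_3 = 0.
On [0, 2], p(t) = -5 + 12/19·t + 0·t² + 33/152·t³.
With t = 3/2: p(3/2) = -4037/1216.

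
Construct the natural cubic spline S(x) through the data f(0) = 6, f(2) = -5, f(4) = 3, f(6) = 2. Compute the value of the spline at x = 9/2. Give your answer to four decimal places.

Put m_i = S'' at the i-th knot. Here h = (2, 2, 2) and Δ = (-11/2, 4, -1/2), so the interior equations h_(i-1)·m_(i-1) + 2(h_(i-1)+h_i)·m_i + h_i·m_(i+1) = 6(Δ_i − Δ_(i-1)) read
  2·m_0 + 8·m_1 + 2·m_2 = 6(Δ_1 - Δ_0) = 57
  2·m_1 + 8·m_2 + 2·m_3 = 6(Δ_2 - Δ_1) = -27
Natural end conditions: m_0 = m_3 = 0.
Solving: m_0 = 0, m_1 = 17/2, m_2 = -11/2, m_3 = 0.
On [4, 6], S(x) = 3 + 19/6·(x - 4) - 11/4·(x - 4)² + 11/24·(x - 4)³.
With (x - 4) = 1/2: S(9/2) = 253/64.

3.9531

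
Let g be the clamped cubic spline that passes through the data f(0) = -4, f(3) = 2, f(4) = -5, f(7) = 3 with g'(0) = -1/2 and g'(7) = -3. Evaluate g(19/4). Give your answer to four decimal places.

With M_i denoting the second derivative at x_i, h_i = 3, 1, 3, and Δ_i = (y_(i+1) − y_i)/h_i = 2, -7, 8/3:
  3·M_0 + 8·M_1 + 1·M_2 = 6(Δ_1 - Δ_0) = -54
  1·M_1 + 8·M_2 + 3·M_3 = 6(Δ_2 - Δ_1) = 58
Clamped end conditions give two more equations: 2h_0·M_0 + h_0·M_1 = 6(Δ_0 - g'(0)) = 15 and h_2·M_2 + 2h_2·M_3 = 6(g'(7) - Δ_2) = -34.
Forward elimination and back-substitution give M_0 = 454/55, M_1 = -633/55, M_2 = 732/55, M_3 = -2033/165.
On [4, 7], g(t) = -5 - 493/110·(t - 4) + 366/55·(t - 4)² - 4229/2970·(t - 4)³.
With (t - 4) = 3/4: g(19/4) = -36741/7040.

-5.2189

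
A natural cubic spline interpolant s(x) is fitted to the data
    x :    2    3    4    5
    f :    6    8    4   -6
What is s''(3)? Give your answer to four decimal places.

-7.2000

Let M_i = s''(x_i). Step sizes h_i = 1, 1, 1; slopes of the chords Δ_i = (y_(i+1) - y_i)/h_i = 2, -4, -10.
  1·M_0 + 4·M_1 + 1·M_2 = 6(Δ_1 - Δ_0) = -36
  1·M_1 + 4·M_2 + 1·M_3 = 6(Δ_2 - Δ_1) = -36
Natural end conditions: M_0 = M_3 = 0.
Hence M_0 = 0, M_1 = -36/5, M_2 = -36/5, M_3 = 0.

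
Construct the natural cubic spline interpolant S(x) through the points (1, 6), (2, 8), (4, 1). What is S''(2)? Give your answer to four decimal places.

Put M_i = S'' at the i-th knot. Here h = (1, 2) and Δ = (2, -7/2), so the interior equations h_(i-1)·M_(i-1) + 2(h_(i-1)+h_i)·M_i + h_i·M_(i+1) = 6(Δ_i − Δ_(i-1)) read
  1·M_0 + 6·M_1 + 2·M_2 = 6(Δ_1 - Δ_0) = -33
Natural end conditions: M_0 = M_2 = 0.
Forward elimination and back-substitution give M_0 = 0, M_1 = -11/2, M_2 = 0.

-5.5000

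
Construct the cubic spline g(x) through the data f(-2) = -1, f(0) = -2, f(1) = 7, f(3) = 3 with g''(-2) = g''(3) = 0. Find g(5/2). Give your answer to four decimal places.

Write m_i for g''(x_i). With h_i = 2, 1, 2 and divided differences Δ_i = -1/2, 9, -2, the continuity of g' gives the tridiagonal system
  2·m_0 + 6·m_1 + 1·m_2 = 6(Δ_1 - Δ_0) = 57
  1·m_1 + 6·m_2 + 2·m_3 = 6(Δ_2 - Δ_1) = -66
Natural end conditions: m_0 = m_3 = 0.
Solving: m_0 = 0, m_1 = 408/35, m_2 = -453/35, m_3 = 0.
On [1, 3], g(x) = 7 + 232/35·(x - 1) - 453/70·(x - 1)² + 151/140·(x - 1)³.
With (x - 1) = 3/2: g(5/2) = 1349/224.

6.0223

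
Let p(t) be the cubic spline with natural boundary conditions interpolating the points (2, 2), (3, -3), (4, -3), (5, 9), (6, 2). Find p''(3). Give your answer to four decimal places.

Let M_i = p''(x_i). Step sizes h_i = 1, 1, 1, 1; slopes of the chords Δ_i = (y_(i+1) - y_i)/h_i = -5, 0, 12, -7.
  1·M_0 + 4·M_1 + 1·M_2 = 6(Δ_1 - Δ_0) = 30
  1·M_1 + 4·M_2 + 1·M_3 = 6(Δ_2 - Δ_1) = 72
  1·M_2 + 4·M_3 + 1·M_4 = 6(Δ_3 - Δ_2) = -114
Natural end conditions: M_0 = M_4 = 0.
Forward elimination and back-substitution give M_0 = 0, M_1 = 6/7, M_2 = 186/7, M_3 = -246/7, M_4 = 0.

0.8571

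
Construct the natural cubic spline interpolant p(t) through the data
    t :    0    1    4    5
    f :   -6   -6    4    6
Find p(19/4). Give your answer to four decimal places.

Write M_i for p''(x_i). With h_i = 1, 3, 1 and divided differences Δ_i = 0, 10/3, 2, the continuity of p' gives the tridiagonal system
  1·M_0 + 8·M_1 + 3·M_2 = 6(Δ_1 - Δ_0) = 20
  3·M_1 + 8·M_2 + 1·M_3 = 6(Δ_2 - Δ_1) = -8
Natural end conditions: M_0 = M_3 = 0.
Solving: M_0 = 0, M_1 = 184/55, M_2 = -124/55, M_3 = 0.
On [4, 5], p(t) = 4 + 454/165·(t - 4) - 62/55·(t - 4)² + 62/165·(t - 4)³.
With (t - 4) = 3/4: p(19/4) = 1967/352.

5.5881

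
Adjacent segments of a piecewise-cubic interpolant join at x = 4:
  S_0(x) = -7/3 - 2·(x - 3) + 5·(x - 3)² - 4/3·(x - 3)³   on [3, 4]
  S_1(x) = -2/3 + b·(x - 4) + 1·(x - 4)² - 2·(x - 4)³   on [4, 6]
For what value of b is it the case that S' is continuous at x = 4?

4

S_0'(x) = -2 + 10·(x - 3) - 4·(x - 3)², so S_0'(4) = 4. On the right, S_1'(4) = b, so b = 4.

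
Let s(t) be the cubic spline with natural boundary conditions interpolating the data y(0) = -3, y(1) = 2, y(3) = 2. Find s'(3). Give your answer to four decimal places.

Write σ_i for s''(x_i). With h_i = 1, 2 and divided differences Δ_i = 5, 0, the continuity of s' gives the tridiagonal system
  1·σ_0 + 6·σ_1 + 2·σ_2 = 6(Δ_1 - Δ_0) = -30
Natural end conditions: σ_0 = σ_2 = 0.
Solving: σ_0 = 0, σ_1 = -5, σ_2 = 0.
On [1, 3], s'(t) = b_1 + 2c_1·(t - 1) + 3d_1·(t - 1)² with b_1 = Δ_1 - h_1(2σ_1 + σ_2)/6 = 10/3, c_1 = σ_1/2 = -5/2, d_1 = (σ_2 - σ_1)/(6h_1) = 5/12. So s'(3) = -5/3.

-1.6667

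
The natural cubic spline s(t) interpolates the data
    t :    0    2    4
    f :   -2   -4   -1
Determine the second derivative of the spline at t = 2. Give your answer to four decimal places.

1.8750

Let σ_i = s''(x_i). Step sizes h_i = 2, 2; slopes of the chords Δ_i = (y_(i+1) - y_i)/h_i = -1, 3/2.
  2·σ_0 + 8·σ_1 + 2·σ_2 = 6(Δ_1 - Δ_0) = 15
Natural end conditions: σ_0 = σ_2 = 0.
Solving: σ_0 = 0, σ_1 = 15/8, σ_2 = 0.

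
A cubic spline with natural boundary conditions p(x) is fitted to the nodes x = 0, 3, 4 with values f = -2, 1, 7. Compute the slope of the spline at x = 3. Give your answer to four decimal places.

4.7500

Let m_i = p''(x_i). Step sizes h_i = 3, 1; slopes of the chords Δ_i = (y_(i+1) - y_i)/h_i = 1, 6.
  3·m_0 + 8·m_1 + 1·m_2 = 6(Δ_1 - Δ_0) = 30
Natural end conditions: m_0 = m_2 = 0.
Solving the tridiagonal system: m_0 = 0, m_1 = 15/4, m_2 = 0.
On [3, 4], p'(x) = b_1 + 2c_1·(x - 3) + 3d_1·(x - 3)² with b_1 = Δ_1 - h_1(2m_1 + m_2)/6 = 19/4, c_1 = m_1/2 = 15/8, d_1 = (m_2 - m_1)/(6h_1) = -5/8. So p'(3) = 19/4.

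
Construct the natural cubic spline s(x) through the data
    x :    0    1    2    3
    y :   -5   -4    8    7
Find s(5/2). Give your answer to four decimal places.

9.0750

Let M_i = s''(x_i). Step sizes h_i = 1, 1, 1; slopes of the chords Δ_i = (y_(i+1) - y_i)/h_i = 1, 12, -1.
  1·M_0 + 4·M_1 + 1·M_2 = 6(Δ_1 - Δ_0) = 66
  1·M_1 + 4·M_2 + 1·M_3 = 6(Δ_2 - Δ_1) = -78
Natural end conditions: M_0 = M_3 = 0.
Forward elimination and back-substitution give M_0 = 0, M_1 = 114/5, M_2 = -126/5, M_3 = 0.
On [2, 3], s(x) = 8 + 37/5·(x - 2) - 63/5·(x - 2)² + 21/5·(x - 2)³.
With (x - 2) = 1/2: s(5/2) = 363/40.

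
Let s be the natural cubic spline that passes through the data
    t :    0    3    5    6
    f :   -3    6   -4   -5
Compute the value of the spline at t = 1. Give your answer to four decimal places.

Write σ_i for s''(x_i). With h_i = 3, 2, 1 and divided differences Δ_i = 3, -5, -1, the continuity of s' gives the tridiagonal system
  3·σ_0 + 10·σ_1 + 2·σ_2 = 6(Δ_1 - Δ_0) = -48
  2·σ_1 + 6·σ_2 + 1·σ_3 = 6(Δ_2 - Δ_1) = 24
Natural end conditions: σ_0 = σ_3 = 0.
Solving the tridiagonal system: σ_0 = 0, σ_1 = -6, σ_2 = 6, σ_3 = 0.
On [0, 3], s(t) = -3 + 6·t + 0·t² - 1/3·t³.
With t = 1: s(1) = 8/3.

2.6667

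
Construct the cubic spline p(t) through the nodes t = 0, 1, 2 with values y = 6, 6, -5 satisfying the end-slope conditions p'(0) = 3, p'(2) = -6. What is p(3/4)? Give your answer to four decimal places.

7.1953

Write M_i for p''(x_i). With h_i = 1, 1 and divided differences Δ_i = 0, -11, the continuity of p' gives the tridiagonal system
  1·M_0 + 4·M_1 + 1·M_2 = 6(Δ_1 - Δ_0) = -66
Clamped end conditions give two more equations: 2h_0·M_0 + h_0·M_1 = 6(Δ_0 - p'(0)) = -18 and h_1·M_1 + 2h_1·M_2 = 6(p'(2) - Δ_1) = 30.
Hence M_0 = 3, M_1 = -24, M_2 = 27.
On [0, 1], p(t) = 6 + 3·t + 3/2·t² - 9/2·t³.
With t = 3/4: p(3/4) = 921/128.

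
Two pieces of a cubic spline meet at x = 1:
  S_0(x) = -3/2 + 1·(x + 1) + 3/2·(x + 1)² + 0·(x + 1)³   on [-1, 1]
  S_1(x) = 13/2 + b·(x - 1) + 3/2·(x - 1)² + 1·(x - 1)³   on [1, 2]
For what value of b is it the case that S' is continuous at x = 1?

7

S_0'(x) = 1 + 3·(x + 1) + 0·(x + 1)², so S_0'(1) = 7. On the right, S_1'(1) = b, so b = 7.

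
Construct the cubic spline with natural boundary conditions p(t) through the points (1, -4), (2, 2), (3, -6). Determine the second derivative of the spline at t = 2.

Put M_i = p'' at the i-th knot. Here h = (1, 1) and Δ = (6, -8), so the interior equations h_(i-1)·M_(i-1) + 2(h_(i-1)+h_i)·M_i + h_i·M_(i+1) = 6(Δ_i − Δ_(i-1)) read
  1·M_0 + 4·M_1 + 1·M_2 = 6(Δ_1 - Δ_0) = -84
Natural end conditions: M_0 = M_2 = 0.
Solving: M_0 = 0, M_1 = -21, M_2 = 0.

-21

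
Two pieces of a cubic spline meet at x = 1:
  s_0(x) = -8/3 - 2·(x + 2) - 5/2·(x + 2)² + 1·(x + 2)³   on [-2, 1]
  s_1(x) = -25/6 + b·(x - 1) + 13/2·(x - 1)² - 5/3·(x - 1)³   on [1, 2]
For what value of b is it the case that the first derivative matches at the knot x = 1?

s_0'(x) = -2 - 5·(x + 2) + 3·(x + 2)², so s_0'(1) = 10. On the right, s_1'(1) = b, so b = 10.

10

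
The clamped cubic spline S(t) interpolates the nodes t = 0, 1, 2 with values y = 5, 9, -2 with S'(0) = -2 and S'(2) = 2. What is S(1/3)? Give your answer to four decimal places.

6.1296

Let M_i = S''(x_i). Step sizes h_i = 1, 1; slopes of the chords Δ_i = (y_(i+1) - y_i)/h_i = 4, -11.
  1·M_0 + 4·M_1 + 1·M_2 = 6(Δ_1 - Δ_0) = -90
Clamped end conditions give two more equations: 2h_0·M_0 + h_0·M_1 = 6(Δ_0 - S'(0)) = 36 and h_1·M_1 + 2h_1·M_2 = 6(S'(2) - Δ_1) = 78.
Hence M_0 = 85/2, M_1 = -49, M_2 = 127/2.
On [0, 1], S(t) = 5 - 2·t + 85/4·t² - 61/4·t³.
With t = 1/3: S(1/3) = 331/54.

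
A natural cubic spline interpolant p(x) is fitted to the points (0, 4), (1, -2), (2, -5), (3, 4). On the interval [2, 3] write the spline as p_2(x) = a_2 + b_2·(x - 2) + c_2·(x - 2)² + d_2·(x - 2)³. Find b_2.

3

Write M_i for p''(x_i). With h_i = 1, 1, 1 and divided differences Δ_i = -6, -3, 9, the continuity of p' gives the tridiagonal system
  1·M_0 + 4·M_1 + 1·M_2 = 6(Δ_1 - Δ_0) = 18
  1·M_1 + 4·M_2 + 1·M_3 = 6(Δ_2 - Δ_1) = 72
Natural end conditions: M_0 = M_3 = 0.
Solving the tridiagonal system: M_0 = 0, M_1 = 0, M_2 = 18, M_3 = 0.
On [2, 3], with p_2(x) = a_2 + b_2·(x - 2) + c_2·(x - 2)² + d_2·(x - 2)³: c_2 = M_2/2 = 9, d_2 = (M_3 - M_2)/(6h_2) = -3, b_2 = Δ_2 - h_2(2M_2 + M_3)/6 = 3.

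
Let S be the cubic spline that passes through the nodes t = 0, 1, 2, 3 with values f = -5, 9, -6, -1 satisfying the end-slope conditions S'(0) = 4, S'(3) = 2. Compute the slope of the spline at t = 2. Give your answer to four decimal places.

With σ_i denoting the second derivative at x_i, h_i = 1, 1, 1, and Δ_i = (y_(i+1) − y_i)/h_i = 14, -15, 5:
  1·σ_0 + 4·σ_1 + 1·σ_2 = 6(Δ_1 - Δ_0) = -174
  1·σ_1 + 4·σ_2 + 1·σ_3 = 6(Δ_2 - Δ_1) = 120
Clamped end conditions give two more equations: 2h_0·σ_0 + h_0·σ_1 = 6(Δ_0 - S'(0)) = 60 and h_2·σ_2 + 2h_2·σ_3 = 6(S'(3) - Δ_2) = -18.
Solving the tridiagonal system: σ_0 = 1012/15, σ_1 = -1124/15, σ_2 = 874/15, σ_3 = -572/15.
On [2, 3], S'(t) = b_2 + 2c_2·(t - 2) + 3d_2·(t - 2)² with b_2 = Δ_2 - h_2(2σ_2 + σ_3)/6 = -121/15, c_2 = σ_2/2 = 437/15, d_2 = (σ_3 - σ_2)/(6h_2) = -241/15. So S'(2) = -121/15.

-8.0667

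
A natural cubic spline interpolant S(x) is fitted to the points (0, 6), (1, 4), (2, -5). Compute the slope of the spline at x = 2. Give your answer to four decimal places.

Write m_i for S''(x_i). With h_i = 1, 1 and divided differences Δ_i = -2, -9, the continuity of S' gives the tridiagonal system
  1·m_0 + 4·m_1 + 1·m_2 = 6(Δ_1 - Δ_0) = -42
Natural end conditions: m_0 = m_2 = 0.
Hence m_0 = 0, m_1 = -21/2, m_2 = 0.
On [1, 2], S'(x) = b_1 + 2c_1·(x - 1) + 3d_1·(x - 1)² with b_1 = Δ_1 - h_1(2m_1 + m_2)/6 = -11/2, c_1 = m_1/2 = -21/4, d_1 = (m_2 - m_1)/(6h_1) = 7/4. So S'(2) = -43/4.

-10.7500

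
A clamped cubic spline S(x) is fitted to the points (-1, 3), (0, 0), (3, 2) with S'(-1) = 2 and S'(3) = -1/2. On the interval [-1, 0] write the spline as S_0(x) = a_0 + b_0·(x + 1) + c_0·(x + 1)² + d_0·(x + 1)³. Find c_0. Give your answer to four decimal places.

Put σ_i = S'' at the i-th knot. Here h = (1, 3) and Δ = (-3, 2/3), so the interior equations h_(i-1)·σ_(i-1) + 2(h_(i-1)+h_i)·σ_i + h_i·σ_(i+1) = 6(Δ_i − Δ_(i-1)) read
  1·σ_0 + 8·σ_1 + 3·σ_2 = 6(Δ_1 - Δ_0) = 22
Clamped end conditions give two more equations: 2h_0·σ_0 + h_0·σ_1 = 6(Δ_0 - S'(-1)) = -30 and h_1·σ_1 + 2h_1·σ_2 = 6(S'(3) - Δ_1) = -7.
Forward elimination and back-substitution give σ_0 = -147/8, σ_1 = 27/4, σ_2 = -109/24.
On [-1, 0], with S_0(x) = a_0 + b_0·(x + 1) + c_0·(x + 1)² + d_0·(x + 1)³: c_0 = σ_0/2 = -147/16, d_0 = (σ_1 - σ_0)/(6h_0) = 67/16, b_0 = Δ_0 - h_0(2σ_0 + σ_1)/6 = 2.

-9.1875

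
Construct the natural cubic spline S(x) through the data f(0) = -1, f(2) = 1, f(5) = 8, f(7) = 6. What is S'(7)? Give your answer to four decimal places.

Write m_i for S''(x_i). With h_i = 2, 3, 2 and divided differences Δ_i = 1, 7/3, -1, the continuity of S' gives the tridiagonal system
  2·m_0 + 10·m_1 + 3·m_2 = 6(Δ_1 - Δ_0) = 8
  3·m_1 + 10·m_2 + 2·m_3 = 6(Δ_2 - Δ_1) = -20
Natural end conditions: m_0 = m_3 = 0.
Forward elimination and back-substitution give m_0 = 0, m_1 = 20/13, m_2 = -32/13, m_3 = 0.
On [5, 7], S'(x) = b_2 + 2c_2·(x - 5) + 3d_2·(x - 5)² with b_2 = Δ_2 - h_2(2m_2 + m_3)/6 = 25/39, c_2 = m_2/2 = -16/13, d_2 = (m_3 - m_2)/(6h_2) = 8/39. So S'(7) = -71/39.

-1.8205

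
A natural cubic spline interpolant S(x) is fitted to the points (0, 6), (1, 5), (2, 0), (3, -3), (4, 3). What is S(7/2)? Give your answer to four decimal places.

-0.8237

Let m_i = S''(x_i). Step sizes h_i = 1, 1, 1, 1; slopes of the chords Δ_i = (y_(i+1) - y_i)/h_i = -1, -5, -3, 6.
  1·m_0 + 4·m_1 + 1·m_2 = 6(Δ_1 - Δ_0) = -24
  1·m_1 + 4·m_2 + 1·m_3 = 6(Δ_2 - Δ_1) = 12
  1·m_2 + 4·m_3 + 1·m_4 = 6(Δ_3 - Δ_2) = 54
Natural end conditions: m_0 = m_4 = 0.
Forward elimination and back-substitution give m_0 = 0, m_1 = -177/28, m_2 = 9/7, m_3 = 369/28, m_4 = 0.
On [3, 4], S(x) = -3 + 45/28·(x - 3) + 369/56·(x - 3)² - 123/56·(x - 3)³.
With (x - 3) = 1/2: S(7/2) = -369/448.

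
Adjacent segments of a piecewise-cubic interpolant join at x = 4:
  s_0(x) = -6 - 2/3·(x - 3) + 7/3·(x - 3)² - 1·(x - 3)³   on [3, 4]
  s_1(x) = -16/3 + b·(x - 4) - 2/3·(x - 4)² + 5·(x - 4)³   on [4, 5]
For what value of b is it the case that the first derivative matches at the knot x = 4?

1

s_0'(x) = -2/3 + 14/3·(x - 3) - 3·(x - 3)², so s_0'(4) = 1. On the right, s_1'(4) = b, so b = 1.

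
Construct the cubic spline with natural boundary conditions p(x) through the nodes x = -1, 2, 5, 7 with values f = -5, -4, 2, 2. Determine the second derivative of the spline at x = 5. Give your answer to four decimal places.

-1.5676

Put M_i = p'' at the i-th knot. Here h = (3, 3, 2) and Δ = (1/3, 2, 0), so the interior equations h_(i-1)·M_(i-1) + 2(h_(i-1)+h_i)·M_i + h_i·M_(i+1) = 6(Δ_i − Δ_(i-1)) read
  3·M_0 + 12·M_1 + 3·M_2 = 6(Δ_1 - Δ_0) = 10
  3·M_1 + 10·M_2 + 2·M_3 = 6(Δ_2 - Δ_1) = -12
Natural end conditions: M_0 = M_3 = 0.
Solving the tridiagonal system: M_0 = 0, M_1 = 136/111, M_2 = -58/37, M_3 = 0.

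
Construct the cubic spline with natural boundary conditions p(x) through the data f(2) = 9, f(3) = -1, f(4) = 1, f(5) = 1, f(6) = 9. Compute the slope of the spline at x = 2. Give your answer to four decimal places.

-13.5000

Write M_i for p''(x_i). With h_i = 1, 1, 1, 1 and divided differences Δ_i = -10, 2, 0, 8, the continuity of p' gives the tridiagonal system
  1·M_0 + 4·M_1 + 1·M_2 = 6(Δ_1 - Δ_0) = 72
  1·M_1 + 4·M_2 + 1·M_3 = 6(Δ_2 - Δ_1) = -12
  1·M_2 + 4·M_3 + 1·M_4 = 6(Δ_3 - Δ_2) = 48
Natural end conditions: M_0 = M_4 = 0.
Solving: M_0 = 0, M_1 = 21, M_2 = -12, M_3 = 15, M_4 = 0.
On [2, 3], p'(x) = b_0 + 2c_0·(x - 2) + 3d_0·(x - 2)² with b_0 = Δ_0 - h_0(2M_0 + M_1)/6 = -27/2, c_0 = M_0/2 = 0, d_0 = (M_1 - M_0)/(6h_0) = 7/2. So p'(2) = -27/2.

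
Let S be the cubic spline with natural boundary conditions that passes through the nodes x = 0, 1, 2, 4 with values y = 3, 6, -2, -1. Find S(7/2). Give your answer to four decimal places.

-3.0842

Write M_i for S''(x_i). With h_i = 1, 1, 2 and divided differences Δ_i = 3, -8, 1/2, the continuity of S' gives the tridiagonal system
  1·M_0 + 4·M_1 + 1·M_2 = 6(Δ_1 - Δ_0) = -66
  1·M_1 + 6·M_2 + 2·M_3 = 6(Δ_2 - Δ_1) = 51
Natural end conditions: M_0 = M_3 = 0.
Solving the tridiagonal system: M_0 = 0, M_1 = -447/23, M_2 = 270/23, M_3 = 0.
On [2, 4], S(x) = -2 - 337/46·(x - 2) + 135/23·(x - 2)² - 45/46·(x - 2)³.
With (x - 2) = 3/2: S(7/2) = -1135/368.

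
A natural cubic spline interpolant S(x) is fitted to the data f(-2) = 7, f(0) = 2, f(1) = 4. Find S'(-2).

-4

Put m_i = S'' at the i-th knot. Here h = (2, 1) and Δ = (-5/2, 2), so the interior equations h_(i-1)·m_(i-1) + 2(h_(i-1)+h_i)·m_i + h_i·m_(i+1) = 6(Δ_i − Δ_(i-1)) read
  2·m_0 + 6·m_1 + 1·m_2 = 6(Δ_1 - Δ_0) = 27
Natural end conditions: m_0 = m_2 = 0.
Solving: m_0 = 0, m_1 = 9/2, m_2 = 0.
On [-2, 0], S'(x) = b_0 + 2c_0·(x + 2) + 3d_0·(x + 2)² with b_0 = Δ_0 - h_0(2m_0 + m_1)/6 = -4, c_0 = m_0/2 = 0, d_0 = (m_1 - m_0)/(6h_0) = 3/8. So S'(-2) = -4.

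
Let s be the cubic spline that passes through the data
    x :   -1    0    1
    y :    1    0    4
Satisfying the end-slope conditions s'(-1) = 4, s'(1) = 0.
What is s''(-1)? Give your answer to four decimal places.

-24.5000

Let m_i = s''(x_i). Step sizes h_i = 1, 1; slopes of the chords Δ_i = (y_(i+1) - y_i)/h_i = -1, 4.
  1·m_0 + 4·m_1 + 1·m_2 = 6(Δ_1 - Δ_0) = 30
Clamped end conditions give two more equations: 2h_0·m_0 + h_0·m_1 = 6(Δ_0 - s'(-1)) = -30 and h_1·m_1 + 2h_1·m_2 = 6(s'(1) - Δ_1) = -24.
Hence m_0 = -49/2, m_1 = 19, m_2 = -43/2.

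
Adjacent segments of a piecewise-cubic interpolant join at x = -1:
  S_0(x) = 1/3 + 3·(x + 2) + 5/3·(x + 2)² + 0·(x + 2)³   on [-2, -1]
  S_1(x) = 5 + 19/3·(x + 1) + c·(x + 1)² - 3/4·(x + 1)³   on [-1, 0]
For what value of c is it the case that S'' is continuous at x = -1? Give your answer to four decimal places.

1.6667

S_0''(x) = 10/3 + 0·(x + 2), so S_0''(-1) = 10/3. On the right, S_1''(-1) = 2c, so c = 5/3.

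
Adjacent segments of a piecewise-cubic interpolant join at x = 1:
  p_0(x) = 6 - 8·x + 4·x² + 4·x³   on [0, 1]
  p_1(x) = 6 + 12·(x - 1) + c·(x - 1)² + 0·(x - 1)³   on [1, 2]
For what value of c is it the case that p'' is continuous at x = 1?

p_0''(x) = 8 + 24·x, so p_0''(1) = 32. On the right, p_1''(1) = 2c, so c = 16.

16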